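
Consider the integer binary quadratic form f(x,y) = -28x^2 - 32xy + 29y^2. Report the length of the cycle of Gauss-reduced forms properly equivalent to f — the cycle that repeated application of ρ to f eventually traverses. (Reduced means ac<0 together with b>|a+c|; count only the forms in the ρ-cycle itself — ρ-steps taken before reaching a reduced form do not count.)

D = 4272, ⌊√D⌋ = 65
descent: ρ → (29,32,-28)  [lands on river]
river: ρ → (-28,24,33)
river: ρ → (33,42,-19)
river: ρ → (-19,34,41)
river: ρ → (41,48,-12)
river: ρ → (-12,48,41)
river: ρ → (41,34,-19)
river: ρ → (-19,42,33)
river: ρ → (33,24,-28)
river: ρ → (-28,32,29)
river: ρ → (29,26,-31)
river: ρ → (-31,36,24)
river: ρ → (24,60,-7)
river: ρ → (-7,52,56)
river: ρ → (56,60,-3)
river: ρ → (-3,60,56)
river: ρ → (56,52,-7)
river: ρ → (-7,60,24)
river: ρ → (24,36,-31)
river: ρ → (-31,26,29)
ρ-cycle length = 20 (tail of 1 descent step not counted)

20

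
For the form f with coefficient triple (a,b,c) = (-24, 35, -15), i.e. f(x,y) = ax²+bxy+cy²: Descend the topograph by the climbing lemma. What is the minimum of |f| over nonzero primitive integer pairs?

translate: b→13 (≡-35 mod 48), so (24,-35,15)→(24,13,4)
flip: (24,13,4)→(4,-13,24)
translate: b→3 (≡-13 mod 8), so (4,-13,24)→(4,3,14)
reduced (well bottom): (4,3,14) with a≤c, −a<b≤a
well minimum |f| = |-4| = 4 (negative-definite)

4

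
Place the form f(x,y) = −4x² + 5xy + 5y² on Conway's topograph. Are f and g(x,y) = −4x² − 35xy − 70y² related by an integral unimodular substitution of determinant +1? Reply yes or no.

D₁ = 105, D₂ = 105
river cycle of f (length 6): (5, 5, -4), (-4, 3, 6), (6, 9, -1), (-1, 9, 6), (6, 3, -4), (-4, 5, 5)
river cycle of g (length 6): (-4, 5, 5), (5, 5, -4), (-4, 3, 6), (6, 9, -1), (-1, 9, 6), (6, 3, -4)
cycles coincide ⇒ equivalent

yes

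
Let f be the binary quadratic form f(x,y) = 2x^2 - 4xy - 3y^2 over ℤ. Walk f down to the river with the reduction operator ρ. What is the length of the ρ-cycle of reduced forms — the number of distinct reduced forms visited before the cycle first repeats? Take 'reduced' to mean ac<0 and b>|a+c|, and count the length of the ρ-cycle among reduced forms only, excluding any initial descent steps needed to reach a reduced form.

D = 40, ⌊√D⌋ = 6
descent: ρ → (-3,4,2)  [lands on river]
river: ρ → (2,4,-3)
river: ρ → (-3,2,3)
river: ρ → (3,4,-2)
river: ρ → (-2,4,3)
river: ρ → (3,2,-3)
ρ-cycle length = 6 (tail of 1 descent step not counted)

6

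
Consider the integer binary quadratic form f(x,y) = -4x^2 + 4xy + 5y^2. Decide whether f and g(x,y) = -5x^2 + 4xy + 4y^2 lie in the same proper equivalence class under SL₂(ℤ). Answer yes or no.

D₁ = 96, D₂ = 96
river cycle of f (length 4): (5, 6, -3), (-3, 6, 5), (5, 4, -4), (-4, 4, 5)
river cycle of g (length 4): (4, 4, -5), (-5, 6, 3), (3, 6, -5), (-5, 4, 4)
cycles differ ⇒ inequivalent

no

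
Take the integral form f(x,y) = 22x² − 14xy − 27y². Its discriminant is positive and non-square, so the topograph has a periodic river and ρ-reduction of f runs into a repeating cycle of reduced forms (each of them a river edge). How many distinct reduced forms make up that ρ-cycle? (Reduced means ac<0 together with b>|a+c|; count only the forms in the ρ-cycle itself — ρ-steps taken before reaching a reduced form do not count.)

D = 2572, ⌊√D⌋ = 50
descent: ρ → (-27,14,22)  [lands on river]
river: ρ → (22,30,-19)
river: ρ → (-19,46,6)
river: ρ → (6,50,-3)
river: ρ → (-3,46,38)
river: ρ → (38,30,-11)
river: ρ → (-11,36,29)
river: ρ → (29,22,-18)
river: ρ → (-18,50,1)
river: ρ → (1,50,-18)
river: ρ → (-18,22,29)
river: ρ → (29,36,-11)
river: ρ → (-11,30,38)
river: ρ → (38,46,-3)
river: ρ → (-3,50,6)
river: ρ → (6,46,-19)
river: ρ → (-19,30,22)
river: ρ → (22,14,-27)
river: ρ → (-27,40,9)
river: ρ → (9,50,-2)
river: ρ → (-2,50,9)
river: ρ → (9,40,-27)
ρ-cycle length = 22 (tail of 1 descent step not counted)

22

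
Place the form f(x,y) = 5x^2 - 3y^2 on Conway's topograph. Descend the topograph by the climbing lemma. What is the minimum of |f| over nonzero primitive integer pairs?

descent: ρ → (-3,6,2)  [lands on river]
river: ρ → (2,6,-3)
closes: descent 1, river 2
min |a| on river = 2

2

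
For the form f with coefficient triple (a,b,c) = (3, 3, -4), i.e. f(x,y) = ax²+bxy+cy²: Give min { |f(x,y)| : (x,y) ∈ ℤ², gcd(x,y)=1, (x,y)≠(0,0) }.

river: ρ → (-4,5,2)
river: ρ → (2,7,-1)
river: ρ → (-1,7,2)
river: ρ → (2,5,-4)
river: ρ → (-4,3,3)
river: ρ → (3,3,-4)
closes: descent 0, river 6
min |a| on river = 1

1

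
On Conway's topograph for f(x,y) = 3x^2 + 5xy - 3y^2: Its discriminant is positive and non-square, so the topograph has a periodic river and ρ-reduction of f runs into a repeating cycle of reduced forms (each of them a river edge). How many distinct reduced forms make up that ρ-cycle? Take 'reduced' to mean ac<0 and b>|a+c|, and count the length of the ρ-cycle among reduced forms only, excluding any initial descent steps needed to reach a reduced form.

D = 61, ⌊√D⌋ = 7
river: ρ → (-3,7,1)
river: ρ → (1,7,-3)
river: ρ → (-3,5,3)
river: ρ → (3,7,-1)
river: ρ → (-1,7,3)
river: ρ → (3,5,-3)
ρ-cycle length = 6 (tail of 0 descent steps not counted)

6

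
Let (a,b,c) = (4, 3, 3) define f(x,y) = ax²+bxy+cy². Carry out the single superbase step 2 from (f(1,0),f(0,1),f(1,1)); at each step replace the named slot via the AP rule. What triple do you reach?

start (4,3,10) = (f(1,0),f(0,1),f(1,1))
replace slot 2: 2·(4+10) − 3 = 25 → (4,25,10)

4,25,10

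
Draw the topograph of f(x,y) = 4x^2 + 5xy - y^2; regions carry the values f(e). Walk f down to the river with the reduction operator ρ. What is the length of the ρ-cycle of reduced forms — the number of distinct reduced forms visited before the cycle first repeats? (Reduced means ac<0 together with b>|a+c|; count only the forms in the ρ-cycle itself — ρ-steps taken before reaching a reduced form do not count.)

D = 41, ⌊√D⌋ = 6
river: ρ → (-1,5,4)
river: ρ → (4,3,-2)
river: ρ → (-2,5,2)
river: ρ → (2,3,-4)
river: ρ → (-4,5,1)
river: ρ → (1,5,-4)
river: ρ → (-4,3,2)
river: ρ → (2,5,-2)
river: ρ → (-2,3,4)
river: ρ → (4,5,-1)
ρ-cycle length = 10 (tail of 0 descent steps not counted)

10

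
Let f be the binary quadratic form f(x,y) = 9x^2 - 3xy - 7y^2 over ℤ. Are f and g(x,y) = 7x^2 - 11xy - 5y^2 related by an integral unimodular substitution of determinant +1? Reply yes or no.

D₁ = 261, D₂ = 261
river cycle of f (length 8): (-7, 3, 9), (9, 15, -1), (-1, 15, 9), (9, 3, -7), (-7, 11, 5), (5, 9, -9), (-9, 9, 5), (5, 11, -7)
river cycle of g (length 8): (-5, 11, 7), (7, 3, -9), (-9, 15, 1), (1, 15, -9), (-9, 3, 7), (7, 11, -5), (-5, 9, 9), (9, 9, -5)
cycles differ ⇒ inequivalent

no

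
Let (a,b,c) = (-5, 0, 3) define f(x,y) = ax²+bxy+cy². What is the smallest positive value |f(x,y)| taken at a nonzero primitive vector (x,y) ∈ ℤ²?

descent: ρ → (3,6,-2)  [lands on river]
river: ρ → (-2,6,3)
closes: descent 1, river 2
min |a| on river = 2

2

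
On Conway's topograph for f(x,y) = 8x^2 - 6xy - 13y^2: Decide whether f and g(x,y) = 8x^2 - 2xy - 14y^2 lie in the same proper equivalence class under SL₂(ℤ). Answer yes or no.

D₁ = 452, D₂ = 452
river cycle of f (length 18): (-13, 6, 8), (8, 10, -11), (-11, 12, 7), (7, 16, -7), (-7, 12, 11), (11, 10, -8), (-8, 6, 13), (13, 20, -1), (-1, 20, 13), (13, 6, -8), … (8 more)
river cycle of g (length 14): (8, 14, -8), (-8, 18, 4), (4, 14, -16), (-16, 18, 2), (2, 18, -16), (-16, 14, 4), (4, 18, -8), (-8, 14, 8), (8, 18, -4), (-4, 14, 16), … (4 more)
cycles differ ⇒ inequivalent

no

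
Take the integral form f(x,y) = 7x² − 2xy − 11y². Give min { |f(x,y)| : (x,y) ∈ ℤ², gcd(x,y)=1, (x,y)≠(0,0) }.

descent: ρ → (-11,2,7)
descent: ρ → (7,12,-6)  [lands on river]
river: ρ → (-6,12,7)
river: ρ → (7,16,-2)
river: ρ → (-2,16,7)
closes: descent 2, river 4
min |a| on river = 2

2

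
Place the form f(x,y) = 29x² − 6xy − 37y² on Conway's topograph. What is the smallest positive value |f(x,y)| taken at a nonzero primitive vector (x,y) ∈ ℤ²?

descent: ρ → (-37,6,29)
descent: ρ → (29,52,-14)  [lands on river]
river: ρ → (-14,60,13)
river: ρ → (13,44,-46)
river: ρ → (-46,48,11)
river: ρ → (11,62,-11)
river: ρ → (-11,48,46)
river: ρ → (46,44,-13)
river: ρ → (-13,60,14)
river: ρ → (14,52,-29)
river: ρ → (-29,64,2)
river: ρ → (2,64,-29)
river: ρ → (-29,52,14)
river: ρ → (14,60,-13)
river: ρ → (-13,44,46)
river: ρ → (46,48,-11)
river: ρ → (-11,62,11)
river: ρ → (11,48,-46)
river: ρ → (-46,44,13)
river: ρ → (13,60,-14)
river: ρ → (-14,52,29)
river: ρ → (29,64,-2)
river: ρ → (-2,64,29)
closes: descent 2, river 22
min |a| on river = 2

2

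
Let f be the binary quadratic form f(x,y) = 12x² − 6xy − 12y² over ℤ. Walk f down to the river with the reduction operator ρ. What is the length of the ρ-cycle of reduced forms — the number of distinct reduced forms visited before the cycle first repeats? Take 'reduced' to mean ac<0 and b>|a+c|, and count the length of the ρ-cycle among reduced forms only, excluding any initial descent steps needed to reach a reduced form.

D = 612, ⌊√D⌋ = 24
descent: ρ → (-12,6,12)  [lands on river]
river: ρ → (12,18,-6)
river: ρ → (-6,18,12)
river: ρ → (12,6,-12)
river: ρ → (-12,18,6)
river: ρ → (6,18,-12)
ρ-cycle length = 6 (tail of 1 descent step not counted)

6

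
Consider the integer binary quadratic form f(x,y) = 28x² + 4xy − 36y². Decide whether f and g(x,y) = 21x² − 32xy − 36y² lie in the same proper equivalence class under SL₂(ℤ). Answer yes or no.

D₁ = 4048, D₂ = 4048
river cycle of f (length 6): (28, 60, -4), (-4, 60, 28), (28, 52, -12), (-12, 44, 44), (44, 44, -12), (-12, 52, 28)
river cycle of g (length 24): (-36, 32, 21), (21, 52, -16), (-16, 44, 33), (33, 22, -27), (-27, 32, 28), (28, 24, -31), (-31, 38, 21), (21, 46, -23), (-23, 46, 21), (21, 38, -31), … (14 more)
cycles differ ⇒ inequivalent

no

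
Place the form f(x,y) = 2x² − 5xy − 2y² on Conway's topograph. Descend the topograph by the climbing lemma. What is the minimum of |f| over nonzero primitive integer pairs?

descent: ρ → (-2,5,2)  [lands on river]
river: ρ → (2,3,-4)
river: ρ → (-4,5,1)
river: ρ → (1,5,-4)
river: ρ → (-4,3,2)
river: ρ → (2,5,-2)
river: ρ → (-2,3,4)
river: ρ → (4,5,-1)
river: ρ → (-1,5,4)
river: ρ → (4,3,-2)
closes: descent 1, river 10
min |a| on river = 1

1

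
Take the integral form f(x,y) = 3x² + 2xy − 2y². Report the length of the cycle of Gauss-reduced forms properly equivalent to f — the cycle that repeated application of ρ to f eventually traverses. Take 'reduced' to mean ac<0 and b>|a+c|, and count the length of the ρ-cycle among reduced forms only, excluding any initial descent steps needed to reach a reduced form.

D = 28, ⌊√D⌋ = 5
river: ρ → (-2,2,3)
river: ρ → (3,4,-1)
river: ρ → (-1,4,3)
river: ρ → (3,2,-2)
ρ-cycle length = 4 (tail of 0 descent steps not counted)

4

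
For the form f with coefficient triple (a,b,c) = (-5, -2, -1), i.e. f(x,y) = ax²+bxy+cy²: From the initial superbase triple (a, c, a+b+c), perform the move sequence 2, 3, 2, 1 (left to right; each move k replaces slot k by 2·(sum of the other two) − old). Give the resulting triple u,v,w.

start (-5,-1,-8) = (f(1,0),f(0,1),f(1,1))
replace slot 2: 2·((-5)+(-8)) − (-1) = -25 → (-5,-25,-8)
replace slot 3: 2·((-5)+(-25)) − (-8) = -52 → (-5,-25,-52)
replace slot 2: 2·((-5)+(-52)) − (-25) = -89 → (-5,-89,-52)
replace slot 1: 2·((-89)+(-52)) − (-5) = -277 → (-277,-89,-52)

-277,-89,-52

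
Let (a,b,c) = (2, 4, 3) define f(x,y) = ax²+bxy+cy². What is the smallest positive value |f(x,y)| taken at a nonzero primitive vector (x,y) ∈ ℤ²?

translate: b→0 (≡4 mod 4), so (2,4,3)→(2,0,1)
flip: (2,0,1)→(1,0,2)
reduced (well bottom): (1,0,2) with a≤c, −a<b≤a
well minimum = a = 1

1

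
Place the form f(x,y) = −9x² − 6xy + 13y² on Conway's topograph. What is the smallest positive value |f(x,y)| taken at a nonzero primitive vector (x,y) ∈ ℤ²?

descent: ρ → (13,6,-9)  [lands on river]
river: ρ → (-9,12,10)
river: ρ → (10,8,-11)
river: ρ → (-11,14,7)
river: ρ → (7,14,-11)
river: ρ → (-11,8,10)
river: ρ → (10,12,-9)
river: ρ → (-9,6,13)
river: ρ → (13,20,-2)
river: ρ → (-2,20,13)
closes: descent 1, river 10
min |a| on river = 2

2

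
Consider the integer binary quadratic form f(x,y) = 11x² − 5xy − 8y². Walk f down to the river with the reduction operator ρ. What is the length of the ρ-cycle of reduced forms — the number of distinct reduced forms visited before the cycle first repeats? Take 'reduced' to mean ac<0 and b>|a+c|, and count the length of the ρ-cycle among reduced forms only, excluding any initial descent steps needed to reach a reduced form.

D = 377, ⌊√D⌋ = 19
descent: ρ → (-8,5,11)  [lands on river]
river: ρ → (11,17,-2)
river: ρ → (-2,19,2)
river: ρ → (2,17,-11)
river: ρ → (-11,5,8)
river: ρ → (8,11,-8)
ρ-cycle length = 6 (tail of 1 descent step not counted)

6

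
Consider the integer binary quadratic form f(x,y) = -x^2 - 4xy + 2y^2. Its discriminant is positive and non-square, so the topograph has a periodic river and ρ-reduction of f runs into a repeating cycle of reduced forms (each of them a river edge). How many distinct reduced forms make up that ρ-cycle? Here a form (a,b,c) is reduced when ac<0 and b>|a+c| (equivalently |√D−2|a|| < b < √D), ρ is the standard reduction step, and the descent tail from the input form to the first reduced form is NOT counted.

D = 24, ⌊√D⌋ = 4
descent: ρ → (2,4,-1)  [lands on river]
river: ρ → (-1,4,2)
ρ-cycle length = 2 (tail of 1 descent step not counted)

2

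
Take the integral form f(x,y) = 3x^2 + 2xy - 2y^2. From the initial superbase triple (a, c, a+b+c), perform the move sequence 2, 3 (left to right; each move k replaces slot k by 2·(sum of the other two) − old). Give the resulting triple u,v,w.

start (3,-2,3) = (f(1,0),f(0,1),f(1,1))
replace slot 2: 2·(3+3) − (-2) = 14 → (3,14,3)
replace slot 3: 2·(3+14) − 3 = 31 → (3,14,31)

3,14,31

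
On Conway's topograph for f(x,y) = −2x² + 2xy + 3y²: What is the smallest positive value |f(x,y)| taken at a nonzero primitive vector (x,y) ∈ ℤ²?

river: ρ → (3,4,-1)
river: ρ → (-1,4,3)
river: ρ → (3,2,-2)
river: ρ → (-2,2,3)
closes: descent 0, river 4
min |a| on river = 1

1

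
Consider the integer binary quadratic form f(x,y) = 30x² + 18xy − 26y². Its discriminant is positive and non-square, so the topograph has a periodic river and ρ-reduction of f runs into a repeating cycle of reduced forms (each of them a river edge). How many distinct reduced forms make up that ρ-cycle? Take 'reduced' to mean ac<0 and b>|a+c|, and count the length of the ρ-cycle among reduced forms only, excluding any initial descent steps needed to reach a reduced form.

D = 3444, ⌊√D⌋ = 58
river: ρ → (-26,34,22)
river: ρ → (22,54,-6)
river: ρ → (-6,54,22)
river: ρ → (22,34,-26)
river: ρ → (-26,18,30)
river: ρ → (30,42,-14)
river: ρ → (-14,42,30)
river: ρ → (30,18,-26)
ρ-cycle length = 8 (tail of 0 descent steps not counted)

8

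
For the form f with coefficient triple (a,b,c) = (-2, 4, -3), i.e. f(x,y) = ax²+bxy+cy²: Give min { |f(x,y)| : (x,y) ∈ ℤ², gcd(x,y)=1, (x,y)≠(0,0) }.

translate: b→0 (≡-4 mod 4), so (2,-4,3)→(2,0,1)
flip: (2,0,1)→(1,0,2)
reduced (well bottom): (1,0,2) with a≤c, −a<b≤a
well minimum |f| = |-1| = 1 (negative-definite)

1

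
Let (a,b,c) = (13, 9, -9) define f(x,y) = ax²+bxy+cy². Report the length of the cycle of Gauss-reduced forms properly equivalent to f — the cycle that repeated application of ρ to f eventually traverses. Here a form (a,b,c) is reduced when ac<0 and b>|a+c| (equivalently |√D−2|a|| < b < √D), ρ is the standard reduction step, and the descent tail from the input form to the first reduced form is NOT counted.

D = 549, ⌊√D⌋ = 23
river: ρ → (-9,9,13)
river: ρ → (13,17,-5)
river: ρ → (-5,23,1)
river: ρ → (1,23,-5)
river: ρ → (-5,17,13)
river: ρ → (13,9,-9)
ρ-cycle length = 6 (tail of 0 descent steps not counted)

6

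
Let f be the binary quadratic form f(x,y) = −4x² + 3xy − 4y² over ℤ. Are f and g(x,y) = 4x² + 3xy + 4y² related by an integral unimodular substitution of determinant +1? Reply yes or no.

D₁ = -55, D₂ = -55
f is negative-definite; reduce −f:
−f: flip: (4,-3,4)→(4,3,4)
−f: reduced (well bottom): (4,3,4) with a≤c, −a<b≤a
flip sign back: reduced form of f is (-4,-3,-4)
g: reduced (well bottom): (4,3,4) with a≤c, −a<b≤a
reduced forms (-4, -3, -4) vs (4, 3, 4) ⇒ inequivalent

no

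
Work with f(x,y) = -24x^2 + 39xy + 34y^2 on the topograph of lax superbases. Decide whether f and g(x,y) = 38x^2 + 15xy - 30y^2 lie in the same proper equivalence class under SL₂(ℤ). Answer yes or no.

D₁ = 4785, D₂ = 4785
river cycle of f (length 18): (34, 29, -29), (-29, 29, 34), (34, 39, -24), (-24, 57, 16), (16, 39, -51), (-51, 63, 4), (4, 65, -35), (-35, 5, 34), (34, 63, -6), (-6, 69, 1), … (8 more)
river cycle of g (length 24): (-30, 45, 23), (23, 47, -28), (-28, 65, 5), (5, 65, -28), (-28, 47, 23), (23, 45, -30), (-30, 15, 38), (38, 61, -7), (-7, 65, 20), (20, 55, -22), … (14 more)
cycles differ ⇒ inequivalent

no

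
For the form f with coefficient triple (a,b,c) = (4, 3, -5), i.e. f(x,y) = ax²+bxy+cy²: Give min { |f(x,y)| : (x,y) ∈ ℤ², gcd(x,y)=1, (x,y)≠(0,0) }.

river: ρ → (-5,7,2)
river: ρ → (2,9,-1)
river: ρ → (-1,9,2)
river: ρ → (2,7,-5)
river: ρ → (-5,3,4)
river: ρ → (4,5,-4)
river: ρ → (-4,3,5)
river: ρ → (5,7,-2)
river: ρ → (-2,9,1)
river: ρ → (1,9,-2)
river: ρ → (-2,7,5)
river: ρ → (5,3,-4)
river: ρ → (-4,5,4)
river: ρ → (4,3,-5)
closes: descent 0, river 14
min |a| on river = 1

1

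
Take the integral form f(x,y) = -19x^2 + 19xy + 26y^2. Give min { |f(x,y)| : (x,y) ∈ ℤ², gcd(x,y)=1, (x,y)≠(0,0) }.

river: ρ → (26,33,-12)
river: ρ → (-12,39,17)
river: ρ → (17,29,-22)
river: ρ → (-22,15,24)
river: ρ → (24,33,-13)
river: ρ → (-13,45,6)
river: ρ → (6,39,-34)
river: ρ → (-34,29,11)
river: ρ → (11,37,-22)
river: ρ → (-22,7,26)
river: ρ → (26,45,-3)
river: ρ → (-3,45,26)
river: ρ → (26,7,-22)
river: ρ → (-22,37,11)
river: ρ → (11,29,-34)
river: ρ → (-34,39,6)
river: ρ → (6,45,-13)
river: ρ → (-13,33,24)
river: ρ → (24,15,-22)
river: ρ → (-22,29,17)
river: ρ → (17,39,-12)
river: ρ → (-12,33,26)
river: ρ → (26,19,-19)
river: ρ → (-19,19,26)
closes: descent 0, river 24
min |a| on river = 3

3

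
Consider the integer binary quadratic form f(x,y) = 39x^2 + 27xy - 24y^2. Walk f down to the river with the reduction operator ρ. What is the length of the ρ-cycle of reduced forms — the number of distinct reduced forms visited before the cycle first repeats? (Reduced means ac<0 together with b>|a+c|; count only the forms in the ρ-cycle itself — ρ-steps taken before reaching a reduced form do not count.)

D = 4473, ⌊√D⌋ = 66
river: ρ → (-24,21,42)
river: ρ → (42,63,-3)
river: ρ → (-3,63,42)
river: ρ → (42,21,-24)
river: ρ → (-24,27,39)
river: ρ → (39,51,-12)
river: ρ → (-12,45,51)
river: ρ → (51,57,-6)
river: ρ → (-6,63,21)
river: ρ → (21,63,-6)
river: ρ → (-6,57,51)
river: ρ → (51,45,-12)
river: ρ → (-12,51,39)
river: ρ → (39,27,-24)
ρ-cycle length = 14 (tail of 0 descent steps not counted)

14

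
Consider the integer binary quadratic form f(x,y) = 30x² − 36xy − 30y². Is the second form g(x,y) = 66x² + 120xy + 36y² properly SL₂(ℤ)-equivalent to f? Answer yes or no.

D₁ = 4896, D₂ = 4896
river cycle of f (length 6): (-30, 36, 30), (30, 24, -36), (-36, 48, 18), (18, 60, -18), (-18, 48, 36), (36, 24, -30)
river cycle of g (length 6): (36, 24, -30), (-30, 36, 30), (30, 24, -36), (-36, 48, 18), (18, 60, -18), (-18, 48, 36)
cycles coincide ⇒ equivalent

yes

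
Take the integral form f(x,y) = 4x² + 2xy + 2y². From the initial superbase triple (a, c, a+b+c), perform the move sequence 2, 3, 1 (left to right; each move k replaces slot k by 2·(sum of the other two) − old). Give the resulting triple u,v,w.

start (4,2,8) = (f(1,0),f(0,1),f(1,1))
replace slot 2: 2·(4+8) − 2 = 22 → (4,22,8)
replace slot 3: 2·(4+22) − 8 = 44 → (4,22,44)
replace slot 1: 2·(22+44) − 4 = 128 → (128,22,44)

128,22,44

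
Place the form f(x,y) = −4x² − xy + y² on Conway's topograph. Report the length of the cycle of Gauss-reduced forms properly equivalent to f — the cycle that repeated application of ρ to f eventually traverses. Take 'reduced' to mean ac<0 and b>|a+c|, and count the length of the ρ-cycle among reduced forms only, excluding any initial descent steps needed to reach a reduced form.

D = 17, ⌊√D⌋ = 4
descent: ρ → (1,3,-2)  [lands on river]
river: ρ → (-2,1,2)
river: ρ → (2,3,-1)
river: ρ → (-1,3,2)
river: ρ → (2,1,-2)
river: ρ → (-2,3,1)
ρ-cycle length = 6 (tail of 1 descent step not counted)

6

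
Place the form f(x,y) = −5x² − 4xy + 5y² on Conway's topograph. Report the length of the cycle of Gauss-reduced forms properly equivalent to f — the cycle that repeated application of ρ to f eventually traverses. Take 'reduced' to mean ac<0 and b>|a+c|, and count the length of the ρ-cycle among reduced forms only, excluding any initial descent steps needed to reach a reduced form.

D = 116, ⌊√D⌋ = 10
descent: ρ → (5,4,-5)  [lands on river]
river: ρ → (-5,6,4)
river: ρ → (4,10,-1)
river: ρ → (-1,10,4)
river: ρ → (4,6,-5)
river: ρ → (-5,4,5)
river: ρ → (5,6,-4)
river: ρ → (-4,10,1)
river: ρ → (1,10,-4)
river: ρ → (-4,6,5)
ρ-cycle length = 10 (tail of 1 descent step not counted)

10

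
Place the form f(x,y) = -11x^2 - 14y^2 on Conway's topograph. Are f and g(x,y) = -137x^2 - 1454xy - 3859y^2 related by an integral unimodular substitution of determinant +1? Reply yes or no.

D₁ = -616, D₂ = -616
f is negative-definite; reduce −f:
−f: reduced (well bottom): (11,0,14) with a≤c, −a<b≤a
flip sign back: reduced form of f is (-11,0,-14)
g is negative-definite; reduce −g:
−g: translate: b→84 (≡1454 mod 274), so (137,1454,3859)→(137,84,14)
−g: flip: (137,84,14)→(14,-84,137)
−g: translate: b→0 (≡-84 mod 28), so (14,-84,137)→(14,0,11)
−g: flip: (14,0,11)→(11,0,14)
−g: reduced (well bottom): (11,0,14) with a≤c, −a<b≤a
flip sign back: reduced form of g is (-11,0,-14)
reduced forms (-11, 0, -14) vs (-11, 0, -14) ⇒ equivalent

yes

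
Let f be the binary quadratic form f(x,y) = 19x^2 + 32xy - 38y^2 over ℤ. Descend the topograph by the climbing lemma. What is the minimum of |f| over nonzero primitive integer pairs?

river: ρ → (-38,44,13)
river: ρ → (13,60,-6)
river: ρ → (-6,60,13)
river: ρ → (13,44,-38)
river: ρ → (-38,32,19)
river: ρ → (19,44,-26)
river: ρ → (-26,60,3)
river: ρ → (3,60,-26)
river: ρ → (-26,44,19)
river: ρ → (19,32,-38)
closes: descent 0, river 10
min |a| on river = 3

3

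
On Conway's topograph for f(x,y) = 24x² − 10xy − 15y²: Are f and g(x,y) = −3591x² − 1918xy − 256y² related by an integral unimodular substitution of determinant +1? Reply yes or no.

D₁ = 1540, D₂ = 1540
river cycle of f (length 16): (-15, 10, 24), (24, 38, -1), (-1, 38, 24), (24, 10, -15), (-15, 20, 19), (19, 18, -16), (-16, 14, 21), (21, 28, -9), (-9, 26, 24), (24, 22, -11), … (6 more)
river cycle of g (length 16): (-15, 10, 24), (24, 38, -1), (-1, 38, 24), (24, 10, -15), (-15, 20, 19), (19, 18, -16), (-16, 14, 21), (21, 28, -9), (-9, 26, 24), (24, 22, -11), … (6 more)
cycles coincide ⇒ equivalent

yes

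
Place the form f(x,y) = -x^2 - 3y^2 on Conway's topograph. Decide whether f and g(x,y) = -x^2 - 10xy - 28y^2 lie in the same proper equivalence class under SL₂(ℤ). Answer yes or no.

D₁ = -12, D₂ = -12
f is negative-definite; reduce −f:
−f: reduced (well bottom): (1,0,3) with a≤c, −a<b≤a
flip sign back: reduced form of f is (-1,0,-3)
g is negative-definite; reduce −g:
−g: translate: b→0 (≡10 mod 2), so (1,10,28)→(1,0,3)
−g: reduced (well bottom): (1,0,3) with a≤c, −a<b≤a
flip sign back: reduced form of g is (-1,0,-3)
reduced forms (-1, 0, -3) vs (-1, 0, -3) ⇒ equivalent

yes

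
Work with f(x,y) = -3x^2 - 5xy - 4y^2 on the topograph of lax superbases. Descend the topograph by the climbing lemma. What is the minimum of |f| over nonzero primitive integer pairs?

translate: b→-1 (≡5 mod 6), so (3,5,4)→(3,-1,2)
flip: (3,-1,2)→(2,1,3)
reduced (well bottom): (2,1,3) with a≤c, −a<b≤a
well minimum |f| = |-2| = 2 (negative-definite)

2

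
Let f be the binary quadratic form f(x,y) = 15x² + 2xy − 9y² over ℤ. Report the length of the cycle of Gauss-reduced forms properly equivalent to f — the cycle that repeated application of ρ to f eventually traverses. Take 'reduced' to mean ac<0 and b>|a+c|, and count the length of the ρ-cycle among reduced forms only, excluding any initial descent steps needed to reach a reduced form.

D = 544, ⌊√D⌋ = 23
descent: ρ → (-9,16,8)  [lands on river]
river: ρ → (8,16,-9)
river: ρ → (-9,20,4)
river: ρ → (4,20,-9)
ρ-cycle length = 4 (tail of 1 descent step not counted)

4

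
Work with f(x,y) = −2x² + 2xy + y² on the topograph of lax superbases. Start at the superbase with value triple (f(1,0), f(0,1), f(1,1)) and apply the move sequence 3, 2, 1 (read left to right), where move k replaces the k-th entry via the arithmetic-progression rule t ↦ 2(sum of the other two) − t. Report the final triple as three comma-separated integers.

start (-2,1,1) = (f(1,0),f(0,1),f(1,1))
replace slot 3: 2·((-2)+1) − 1 = -3 → (-2,1,-3)
replace slot 2: 2·((-2)+(-3)) − 1 = -11 → (-2,-11,-3)
replace slot 1: 2·((-11)+(-3)) − (-2) = -26 → (-26,-11,-3)

-26,-11,-3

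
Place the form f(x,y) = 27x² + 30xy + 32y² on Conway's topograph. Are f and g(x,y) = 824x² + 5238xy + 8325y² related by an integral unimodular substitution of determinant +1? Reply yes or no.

D₁ = -2556, D₂ = -2556
f: translate: b→-24 (≡30 mod 54), so (27,30,32)→(27,-24,29)
f: reduced (well bottom): (27,-24,29) with a≤c, −a<b≤a
g: translate: b→294 (≡5238 mod 1648), so (824,5238,8325)→(824,294,27)
g: flip: (824,294,27)→(27,-294,824)
g: translate: b→-24 (≡-294 mod 54), so (27,-294,824)→(27,-24,29)
g: reduced (well bottom): (27,-24,29) with a≤c, −a<b≤a
reduced forms (27, -24, 29) vs (27, -24, 29) ⇒ equivalent

yes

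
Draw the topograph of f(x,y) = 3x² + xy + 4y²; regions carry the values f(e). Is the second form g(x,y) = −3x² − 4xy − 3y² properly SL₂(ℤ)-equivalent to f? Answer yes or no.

D₁ = -47, D₂ = -20
discriminants differ ⇒ not SL₂(ℤ)-equivalent

no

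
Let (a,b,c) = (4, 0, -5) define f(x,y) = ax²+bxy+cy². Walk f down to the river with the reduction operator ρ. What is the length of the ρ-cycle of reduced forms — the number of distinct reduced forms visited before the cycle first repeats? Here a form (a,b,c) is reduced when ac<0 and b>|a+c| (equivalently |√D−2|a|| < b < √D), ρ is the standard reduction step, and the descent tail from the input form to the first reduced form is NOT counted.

D = 80, ⌊√D⌋ = 8
descent: ρ → (-5,0,4)
descent: ρ → (4,8,-1)  [lands on river]
river: ρ → (-1,8,4)
ρ-cycle length = 2 (tail of 2 descent steps not counted)

2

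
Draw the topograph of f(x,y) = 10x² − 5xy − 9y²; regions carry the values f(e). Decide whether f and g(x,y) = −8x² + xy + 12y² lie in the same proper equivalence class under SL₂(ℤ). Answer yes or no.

D₁ = 385, D₂ = 385
river cycle of f (length 12): (-9, 5, 10), (10, 15, -4), (-4, 17, 6), (6, 19, -1), (-1, 19, 6), (6, 17, -4), (-4, 15, 10), (10, 5, -9), (-9, 13, 6), (6, 11, -11), … (2 more)
river cycle of g (length 10): (-8, 17, 3), (3, 19, -2), (-2, 17, 12), (12, 7, -7), (-7, 7, 12), (12, 17, -2), (-2, 19, 3), (3, 17, -8), (-8, 15, 5), (5, 15, -8)
cycles differ ⇒ inequivalent

no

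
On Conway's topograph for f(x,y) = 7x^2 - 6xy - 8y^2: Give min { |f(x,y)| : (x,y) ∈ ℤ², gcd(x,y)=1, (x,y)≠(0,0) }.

descent: ρ → (-8,6,7)  [lands on river]
river: ρ → (7,8,-7)
river: ρ → (-7,6,8)
river: ρ → (8,10,-5)
river: ρ → (-5,10,8)
river: ρ → (8,6,-7)
river: ρ → (-7,8,7)
river: ρ → (7,6,-8)
river: ρ → (-8,10,5)
river: ρ → (5,10,-8)
closes: descent 1, river 10
min |a| on river = 5

5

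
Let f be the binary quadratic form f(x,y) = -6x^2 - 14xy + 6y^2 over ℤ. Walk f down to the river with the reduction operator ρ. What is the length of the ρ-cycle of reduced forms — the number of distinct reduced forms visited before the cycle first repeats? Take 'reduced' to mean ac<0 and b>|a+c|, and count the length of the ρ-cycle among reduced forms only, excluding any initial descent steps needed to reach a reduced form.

D = 340, ⌊√D⌋ = 18
descent: ρ → (6,14,-6)  [lands on river]
river: ρ → (-6,10,10)
river: ρ → (10,10,-6)
river: ρ → (-6,14,6)
river: ρ → (6,10,-10)
river: ρ → (-10,10,6)
ρ-cycle length = 6 (tail of 1 descent step not counted)

6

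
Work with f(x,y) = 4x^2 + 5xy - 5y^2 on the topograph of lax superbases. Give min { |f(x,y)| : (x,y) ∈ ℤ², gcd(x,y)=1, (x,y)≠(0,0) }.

river: ρ → (-5,5,4)
river: ρ → (4,3,-6)
river: ρ → (-6,9,1)
river: ρ → (1,9,-6)
river: ρ → (-6,3,4)
river: ρ → (4,5,-5)
closes: descent 0, river 6
min |a| on river = 1

1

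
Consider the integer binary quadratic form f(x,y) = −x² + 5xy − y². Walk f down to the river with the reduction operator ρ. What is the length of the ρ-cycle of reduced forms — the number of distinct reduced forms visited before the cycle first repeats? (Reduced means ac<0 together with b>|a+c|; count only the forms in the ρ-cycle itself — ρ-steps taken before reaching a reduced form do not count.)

D = 21, ⌊√D⌋ = 4
descent: ρ → (-1,3,3)  [lands on river]
river: ρ → (3,3,-1)
ρ-cycle length = 2 (tail of 1 descent step not counted)

2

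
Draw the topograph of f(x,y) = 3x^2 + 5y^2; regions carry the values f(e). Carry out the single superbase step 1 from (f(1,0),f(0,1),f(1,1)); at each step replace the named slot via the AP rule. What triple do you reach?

start (3,5,8) = (f(1,0),f(0,1),f(1,1))
replace slot 1: 2·(5+8) − 3 = 23 → (23,5,8)

23,5,8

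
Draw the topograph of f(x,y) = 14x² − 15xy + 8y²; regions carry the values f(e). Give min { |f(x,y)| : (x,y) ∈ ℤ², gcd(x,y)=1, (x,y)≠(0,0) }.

translate: b→13 (≡-15 mod 28), so (14,-15,8)→(14,13,7)
flip: (14,13,7)→(7,-13,14)
translate: b→1 (≡-13 mod 14), so (7,-13,14)→(7,1,8)
reduced (well bottom): (7,1,8) with a≤c, −a<b≤a
well minimum = a = 7

7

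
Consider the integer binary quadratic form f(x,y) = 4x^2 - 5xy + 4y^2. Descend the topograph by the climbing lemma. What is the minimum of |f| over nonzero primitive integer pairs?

translate: b→3 (≡-5 mod 8), so (4,-5,4)→(4,3,3)
flip: (4,3,3)→(3,-3,4)
translate: b→3 (≡-3 mod 6), so (3,-3,4)→(3,3,4)
reduced (well bottom): (3,3,4) with a≤c, −a<b≤a
well minimum = a = 3

3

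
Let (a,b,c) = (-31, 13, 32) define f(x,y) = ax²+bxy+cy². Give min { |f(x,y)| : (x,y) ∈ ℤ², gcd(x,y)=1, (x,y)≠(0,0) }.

river: ρ → (32,51,-12)
river: ρ → (-12,45,44)
river: ρ → (44,43,-13)
river: ρ → (-13,61,8)
river: ρ → (8,51,-48)
river: ρ → (-48,45,11)
river: ρ → (11,43,-52)
river: ρ → (-52,61,2)
river: ρ → (2,63,-21)
river: ρ → (-21,63,2)
river: ρ → (2,61,-52)
river: ρ → (-52,43,11)
river: ρ → (11,45,-48)
river: ρ → (-48,51,8)
river: ρ → (8,61,-13)
river: ρ → (-13,43,44)
river: ρ → (44,45,-12)
river: ρ → (-12,51,32)
river: ρ → (32,13,-31)
river: ρ → (-31,49,14)
river: ρ → (14,63,-3)
river: ρ → (-3,63,14)
river: ρ → (14,49,-31)
river: ρ → (-31,13,32)
closes: descent 0, river 24
min |a| on river = 2

2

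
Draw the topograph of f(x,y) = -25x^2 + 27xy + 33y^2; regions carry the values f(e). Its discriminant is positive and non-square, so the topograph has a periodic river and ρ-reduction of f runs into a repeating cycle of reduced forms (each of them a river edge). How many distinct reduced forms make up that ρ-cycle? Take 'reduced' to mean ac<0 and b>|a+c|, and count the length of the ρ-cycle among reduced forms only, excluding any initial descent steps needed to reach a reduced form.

D = 4029, ⌊√D⌋ = 63
river: ρ → (33,39,-19)
river: ρ → (-19,37,35)
river: ρ → (35,33,-21)
river: ρ → (-21,51,17)
river: ρ → (17,51,-21)
river: ρ → (-21,33,35)
river: ρ → (35,37,-19)
river: ρ → (-19,39,33)
river: ρ → (33,27,-25)
river: ρ → (-25,23,35)
river: ρ → (35,47,-13)
river: ρ → (-13,57,15)
river: ρ → (15,63,-1)
river: ρ → (-1,63,15)
river: ρ → (15,57,-13)
river: ρ → (-13,47,35)
river: ρ → (35,23,-25)
river: ρ → (-25,27,33)
ρ-cycle length = 18 (tail of 0 descent steps not counted)

18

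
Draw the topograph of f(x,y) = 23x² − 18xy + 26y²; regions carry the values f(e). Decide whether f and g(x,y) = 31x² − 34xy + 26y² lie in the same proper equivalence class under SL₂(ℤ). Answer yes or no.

D₁ = -2068, D₂ = -2068
f: reduced (well bottom): (23,-18,26) with a≤c, −a<b≤a
g: translate: b→28 (≡-34 mod 62), so (31,-34,26)→(31,28,23)
g: flip: (31,28,23)→(23,-28,31)
g: translate: b→18 (≡-28 mod 46), so (23,-28,31)→(23,18,26)
g: reduced (well bottom): (23,18,26) with a≤c, −a<b≤a
reduced forms (23, -18, 26) vs (23, 18, 26) ⇒ inequivalent

no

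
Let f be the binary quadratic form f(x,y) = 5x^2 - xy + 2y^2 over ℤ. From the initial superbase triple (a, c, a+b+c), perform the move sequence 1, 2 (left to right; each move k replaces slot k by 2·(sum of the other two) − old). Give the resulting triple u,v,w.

start (5,2,6) = (f(1,0),f(0,1),f(1,1))
replace slot 1: 2·(2+6) − 5 = 11 → (11,2,6)
replace slot 2: 2·(11+6) − 2 = 32 → (11,32,6)

11,32,6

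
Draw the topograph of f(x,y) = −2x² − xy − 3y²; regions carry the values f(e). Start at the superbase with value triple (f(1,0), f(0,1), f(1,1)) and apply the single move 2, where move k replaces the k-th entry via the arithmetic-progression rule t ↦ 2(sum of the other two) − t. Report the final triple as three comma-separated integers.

start (-2,-3,-6) = (f(1,0),f(0,1),f(1,1))
replace slot 2: 2·((-2)+(-6)) − (-3) = -13 → (-2,-13,-6)

-2,-13,-6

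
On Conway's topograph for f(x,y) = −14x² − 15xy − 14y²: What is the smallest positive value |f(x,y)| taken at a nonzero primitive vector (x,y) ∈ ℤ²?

translate: b→-13 (≡15 mod 28), so (14,15,14)→(14,-13,13)
flip: (14,-13,13)→(13,13,14)
reduced (well bottom): (13,13,14) with a≤c, −a<b≤a
well minimum |f| = |-13| = 13 (negative-definite)

13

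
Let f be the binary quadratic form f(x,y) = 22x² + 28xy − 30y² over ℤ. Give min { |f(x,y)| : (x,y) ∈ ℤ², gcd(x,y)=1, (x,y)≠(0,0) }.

river: ρ → (-30,32,20)
river: ρ → (20,48,-14)
river: ρ → (-14,36,38)
river: ρ → (38,40,-12)
river: ρ → (-12,56,6)
river: ρ → (6,52,-30)
river: ρ → (-30,8,28)
river: ρ → (28,48,-10)
river: ρ → (-10,52,18)
river: ρ → (18,56,-4)
river: ρ → (-4,56,18)
river: ρ → (18,52,-10)
river: ρ → (-10,48,28)
river: ρ → (28,8,-30)
river: ρ → (-30,52,6)
river: ρ → (6,56,-12)
river: ρ → (-12,40,38)
river: ρ → (38,36,-14)
river: ρ → (-14,48,20)
river: ρ → (20,32,-30)
river: ρ → (-30,28,22)
river: ρ → (22,16,-36)
river: ρ → (-36,56,2)
river: ρ → (2,56,-36)
river: ρ → (-36,16,22)
river: ρ → (22,28,-30)
closes: descent 0, river 26
min |a| on river = 2

2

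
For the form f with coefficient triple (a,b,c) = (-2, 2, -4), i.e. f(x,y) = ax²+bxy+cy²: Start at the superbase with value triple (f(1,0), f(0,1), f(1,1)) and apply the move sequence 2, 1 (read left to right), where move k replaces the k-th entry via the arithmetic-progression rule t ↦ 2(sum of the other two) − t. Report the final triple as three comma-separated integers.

start (-2,-4,-4) = (f(1,0),f(0,1),f(1,1))
replace slot 2: 2·((-2)+(-4)) − (-4) = -8 → (-2,-8,-4)
replace slot 1: 2·((-8)+(-4)) − (-2) = -22 → (-22,-8,-4)

-22,-8,-4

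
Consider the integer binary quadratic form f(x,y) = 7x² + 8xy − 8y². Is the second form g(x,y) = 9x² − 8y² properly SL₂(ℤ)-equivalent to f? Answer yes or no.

D₁ = 288, D₂ = 288
river cycle of f (length 6): (-8, 8, 7), (7, 6, -9), (-9, 12, 4), (4, 12, -9), (-9, 6, 7), (7, 8, -8)
river cycle of g (length 2): (-8, 16, 1), (1, 16, -8)
cycles differ ⇒ inequivalent

no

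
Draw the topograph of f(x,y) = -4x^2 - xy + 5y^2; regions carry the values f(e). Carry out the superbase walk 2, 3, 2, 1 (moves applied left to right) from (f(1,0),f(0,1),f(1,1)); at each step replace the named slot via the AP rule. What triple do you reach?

start (-4,5,0) = (f(1,0),f(0,1),f(1,1))
replace slot 2: 2·((-4)+0) − 5 = -13 → (-4,-13,0)
replace slot 3: 2·((-4)+(-13)) − 0 = -34 → (-4,-13,-34)
replace slot 2: 2·((-4)+(-34)) − (-13) = -63 → (-4,-63,-34)
replace slot 1: 2·((-63)+(-34)) − (-4) = -190 → (-190,-63,-34)

-190,-63,-34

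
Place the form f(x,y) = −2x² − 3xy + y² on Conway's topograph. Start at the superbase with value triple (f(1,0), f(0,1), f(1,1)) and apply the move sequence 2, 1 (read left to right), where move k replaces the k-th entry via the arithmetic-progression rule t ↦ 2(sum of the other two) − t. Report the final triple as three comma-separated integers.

start (-2,1,-4) = (f(1,0),f(0,1),f(1,1))
replace slot 2: 2·((-2)+(-4)) − 1 = -13 → (-2,-13,-4)
replace slot 1: 2·((-13)+(-4)) − (-2) = -32 → (-32,-13,-4)

-32,-13,-4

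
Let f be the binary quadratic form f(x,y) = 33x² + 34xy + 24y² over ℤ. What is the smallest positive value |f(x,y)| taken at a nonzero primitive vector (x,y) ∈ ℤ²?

translate: b→-32 (≡34 mod 66), so (33,34,24)→(33,-32,23)
flip: (33,-32,23)→(23,32,33)
translate: b→-14 (≡32 mod 46), so (23,32,33)→(23,-14,24)
reduced (well bottom): (23,-14,24) with a≤c, −a<b≤a
well minimum = a = 23

23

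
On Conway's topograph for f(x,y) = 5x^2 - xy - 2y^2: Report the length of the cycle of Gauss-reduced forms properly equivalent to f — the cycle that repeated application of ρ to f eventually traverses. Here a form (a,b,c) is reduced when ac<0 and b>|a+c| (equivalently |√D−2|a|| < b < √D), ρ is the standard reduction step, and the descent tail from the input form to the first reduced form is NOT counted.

D = 41, ⌊√D⌋ = 6
descent: ρ → (-2,5,2)  [lands on river]
river: ρ → (2,3,-4)
river: ρ → (-4,5,1)
river: ρ → (1,5,-4)
river: ρ → (-4,3,2)
river: ρ → (2,5,-2)
river: ρ → (-2,3,4)
river: ρ → (4,5,-1)
river: ρ → (-1,5,4)
river: ρ → (4,3,-2)
ρ-cycle length = 10 (tail of 1 descent step not counted)

10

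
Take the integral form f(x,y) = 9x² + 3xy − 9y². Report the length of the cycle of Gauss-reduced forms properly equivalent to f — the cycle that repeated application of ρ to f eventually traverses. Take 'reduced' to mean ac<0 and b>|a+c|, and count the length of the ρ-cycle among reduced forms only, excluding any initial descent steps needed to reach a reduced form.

D = 333, ⌊√D⌋ = 18
river: ρ → (-9,15,3)
river: ρ → (3,15,-9)
river: ρ → (-9,3,9)
river: ρ → (9,15,-3)
river: ρ → (-3,15,9)
river: ρ → (9,3,-9)
ρ-cycle length = 6 (tail of 0 descent steps not counted)

6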